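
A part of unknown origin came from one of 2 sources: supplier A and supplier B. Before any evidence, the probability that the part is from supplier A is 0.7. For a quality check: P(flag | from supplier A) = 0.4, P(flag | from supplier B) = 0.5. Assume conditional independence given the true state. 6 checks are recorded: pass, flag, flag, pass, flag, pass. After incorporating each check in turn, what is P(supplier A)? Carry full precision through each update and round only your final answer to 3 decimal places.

After 'pass': P(supplier A) = 0.6·0.7000 / (0.6·0.7000 + 0.5·0.3000) ≈ 0.7368
After 'flag': P(supplier A) = 0.4·0.7368 / (0.4·0.7368 + 0.5·0.2632) ≈ 0.6914
After 'flag': P(supplier A) = 0.4·0.6914 / (0.4·0.6914 + 0.5·0.3086) ≈ 0.6418
After 'pass': P(supplier A) = 0.6·0.6418 / (0.6·0.6418 + 0.5·0.3582) ≈ 0.6826
After 'flag': P(supplier A) = 0.4·0.6826 / (0.4·0.6826 + 0.5·0.3174) ≈ 0.6324
After 'pass': P(supplier A) = 0.6·0.6324 / (0.6·0.6324 + 0.5·0.3676) ≈ 0.6737

0.674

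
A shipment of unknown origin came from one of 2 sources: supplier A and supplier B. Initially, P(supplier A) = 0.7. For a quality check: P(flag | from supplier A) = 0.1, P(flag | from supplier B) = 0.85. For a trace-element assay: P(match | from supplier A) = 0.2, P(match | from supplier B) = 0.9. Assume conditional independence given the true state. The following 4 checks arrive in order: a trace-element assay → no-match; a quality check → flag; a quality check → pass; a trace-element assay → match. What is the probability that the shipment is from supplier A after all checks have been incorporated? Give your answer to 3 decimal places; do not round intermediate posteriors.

After a trace-element assay='no-match': P(supplier A) = 0.8·0.7000 / (0.8·0.7000 + 0.1·0.3000) ≈ 0.9492
After a quality check='flag': P(supplier A) = 0.1·0.9492 / (0.1·0.9492 + 0.85·0.0508) ≈ 0.6871
After a quality check='pass': P(supplier A) = 0.9·0.6871 / (0.9·0.6871 + 0.15·0.3129) ≈ 0.9295
After a trace-element assay='match': P(supplier A) = 0.2·0.9295 / (0.2·0.9295 + 0.9·0.0705) ≈ 0.7454

0.745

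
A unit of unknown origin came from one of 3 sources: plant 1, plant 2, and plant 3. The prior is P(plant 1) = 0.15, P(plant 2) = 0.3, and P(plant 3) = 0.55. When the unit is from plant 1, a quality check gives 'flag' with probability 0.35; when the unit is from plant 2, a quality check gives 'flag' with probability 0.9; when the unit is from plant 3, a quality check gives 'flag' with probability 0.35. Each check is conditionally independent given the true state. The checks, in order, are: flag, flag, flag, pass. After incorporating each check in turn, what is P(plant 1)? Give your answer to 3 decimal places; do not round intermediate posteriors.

0.101

After 'flag': normaliser = 0.35·0.1500 + 0.9·0.3000 + 0.35·0.5500; P(plant 1) ≈ 0.1019, P(plant 2) ≈ 0.5243, P(plant 3) ≈ 0.3738
After 'flag': normaliser = 0.35·0.1019 + 0.9·0.5243 + 0.35·0.3738; P(plant 1) ≈ 0.0559, P(plant 2) ≈ 0.7392, P(plant 3) ≈ 0.2049
After 'flag': normaliser = 0.35·0.0559 + 0.9·0.7392 + 0.35·0.2049; P(plant 1) ≈ 0.0259, P(plant 2) ≈ 0.8793, P(plant 3) ≈ 0.0948
After 'pass': normaliser = 0.65·0.0259 + 0.1·0.8793 + 0.65·0.0948; P(plant 1) ≈ 0.1010, P(plant 2) ≈ 0.5285, P(plant 3) ≈ 0.3704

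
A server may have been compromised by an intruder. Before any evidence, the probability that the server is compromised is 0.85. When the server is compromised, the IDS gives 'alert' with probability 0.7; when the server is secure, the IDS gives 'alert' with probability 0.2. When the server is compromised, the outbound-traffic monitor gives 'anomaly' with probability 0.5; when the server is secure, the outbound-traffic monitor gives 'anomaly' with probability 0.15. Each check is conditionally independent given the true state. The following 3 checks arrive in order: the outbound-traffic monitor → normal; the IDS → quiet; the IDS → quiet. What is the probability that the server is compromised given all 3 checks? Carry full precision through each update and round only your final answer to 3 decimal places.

After the outbound-traffic monitor='normal': P(compromised) = 0.5·0.8500 / (0.5·0.8500 + 0.85·0.1500) ≈ 0.7692
After the IDS='quiet': P(compromised) = 0.3·0.7692 / (0.3·0.7692 + 0.8·0.2308) ≈ 0.5556
After the IDS='quiet': P(compromised) = 0.3·0.5556 / (0.3·0.5556 + 0.8·0.4444) ≈ 0.3191

0.319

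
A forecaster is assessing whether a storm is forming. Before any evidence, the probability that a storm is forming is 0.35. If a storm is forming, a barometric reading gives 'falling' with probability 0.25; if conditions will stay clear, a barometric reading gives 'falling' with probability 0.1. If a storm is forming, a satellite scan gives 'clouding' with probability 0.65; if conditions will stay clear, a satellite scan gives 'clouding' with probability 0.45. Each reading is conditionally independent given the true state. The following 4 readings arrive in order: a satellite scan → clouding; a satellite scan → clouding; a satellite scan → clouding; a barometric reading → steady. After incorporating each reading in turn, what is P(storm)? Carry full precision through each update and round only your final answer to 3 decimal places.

After a satellite scan='clouding': P(storm) = 0.65·0.3500 / (0.65·0.3500 + 0.45·0.6500) ≈ 0.4375
After a satellite scan='clouding': P(storm) = 0.65·0.4375 / (0.65·0.4375 + 0.45·0.5625) ≈ 0.5291
After a satellite scan='clouding': P(storm) = 0.65·0.5291 / (0.65·0.5291 + 0.45·0.4709) ≈ 0.6187
After a barometric reading='steady': P(storm) = 0.75·0.6187 / (0.75·0.6187 + 0.9·0.3813) ≈ 0.5749

0.575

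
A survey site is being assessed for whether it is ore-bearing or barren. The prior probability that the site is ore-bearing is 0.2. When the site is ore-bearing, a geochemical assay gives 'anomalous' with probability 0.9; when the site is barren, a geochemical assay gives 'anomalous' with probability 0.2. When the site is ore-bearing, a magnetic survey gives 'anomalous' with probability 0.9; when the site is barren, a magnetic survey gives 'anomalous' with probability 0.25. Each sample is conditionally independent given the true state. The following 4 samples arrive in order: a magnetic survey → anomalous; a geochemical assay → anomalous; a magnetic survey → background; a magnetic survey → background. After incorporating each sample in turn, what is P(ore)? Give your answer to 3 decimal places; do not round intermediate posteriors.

0.067

After a magnetic survey='anomalous': P(ore) = 0.9·0.2000 / (0.9·0.2000 + 0.25·0.8000) ≈ 0.4737
After a geochemical assay='anomalous': P(ore) = 0.9·0.4737 / (0.9·0.4737 + 0.2·0.5263) ≈ 0.8020
After a magnetic survey='background': P(ore) = 0.1·0.8020 / (0.1·0.8020 + 0.75·0.1980) ≈ 0.3506
After a magnetic survey='background': P(ore) = 0.1·0.3506 / (0.1·0.3506 + 0.75·0.6494) ≈ 0.0672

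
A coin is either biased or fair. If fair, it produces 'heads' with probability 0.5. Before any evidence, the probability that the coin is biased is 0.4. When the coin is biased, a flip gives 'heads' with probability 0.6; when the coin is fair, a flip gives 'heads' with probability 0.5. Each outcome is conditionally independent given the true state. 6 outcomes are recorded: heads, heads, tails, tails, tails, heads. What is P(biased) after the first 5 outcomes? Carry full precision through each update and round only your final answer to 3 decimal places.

0.330

After 'heads': P(biased) = 0.6·0.4000 / (0.6·0.4000 + 0.5·0.6000) ≈ 0.4444
After 'heads': P(biased) = 0.6·0.4444 / (0.6·0.4444 + 0.5·0.5556) ≈ 0.4898
After 'tails': P(biased) = 0.4·0.4898 / (0.4·0.4898 + 0.5·0.5102) ≈ 0.4344
After 'tails': P(biased) = 0.4·0.4344 / (0.4·0.4344 + 0.5·0.5656) ≈ 0.3806
After 'tails': P(biased) = 0.4·0.3806 / (0.4·0.3806 + 0.5·0.6194) ≈ 0.3295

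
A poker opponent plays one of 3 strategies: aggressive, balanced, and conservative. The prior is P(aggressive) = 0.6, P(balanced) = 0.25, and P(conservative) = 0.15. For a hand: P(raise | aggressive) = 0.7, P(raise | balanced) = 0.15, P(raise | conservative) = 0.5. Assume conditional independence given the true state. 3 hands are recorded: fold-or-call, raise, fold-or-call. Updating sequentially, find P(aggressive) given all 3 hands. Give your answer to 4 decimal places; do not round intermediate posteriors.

0.4519

After 'fold-or-call': normaliser = 0.3·0.6000 + 0.85·0.2500 + 0.5·0.1500; P(aggressive) ≈ 0.3850, P(balanced) ≈ 0.4545, P(conservative) ≈ 0.1604
After 'raise': normaliser = 0.7·0.3850 + 0.15·0.4545 + 0.5·0.1604; P(aggressive) ≈ 0.6449, P(balanced) ≈ 0.1631, P(conservative) ≈ 0.1919
After 'fold-or-call': normaliser = 0.3·0.6449 + 0.85·0.1631 + 0.5·0.1919; P(aggressive) ≈ 0.4519, P(balanced) ≈ 0.3239, P(conservative) ≈ 0.2242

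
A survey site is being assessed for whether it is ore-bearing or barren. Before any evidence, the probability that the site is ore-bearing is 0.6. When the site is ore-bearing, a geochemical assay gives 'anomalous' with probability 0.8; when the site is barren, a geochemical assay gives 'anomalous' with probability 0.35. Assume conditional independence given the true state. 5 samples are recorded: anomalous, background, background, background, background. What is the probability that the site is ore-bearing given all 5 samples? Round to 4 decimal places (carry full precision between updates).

0.0298

Apply Bayes' rule sequentially, carrying P(ore) forward.
After 'anomalous': P(ore) = 0.8·0.6000 / (0.8·0.6000 + 0.35·0.4000) ≈ 0.7742
After 'background': P(ore) = 0.2·0.7742 / (0.2·0.7742 + 0.65·0.2258) ≈ 0.5134
After 'background': P(ore) = 0.2·0.5134 / (0.2·0.5134 + 0.65·0.4866) ≈ 0.2451
After 'background': P(ore) = 0.2·0.2451 / (0.2·0.2451 + 0.65·0.7549) ≈ 0.0908
After 'background': P(ore) = 0.2·0.0908 / (0.2·0.0908 + 0.65·0.9092) ≈ 0.0298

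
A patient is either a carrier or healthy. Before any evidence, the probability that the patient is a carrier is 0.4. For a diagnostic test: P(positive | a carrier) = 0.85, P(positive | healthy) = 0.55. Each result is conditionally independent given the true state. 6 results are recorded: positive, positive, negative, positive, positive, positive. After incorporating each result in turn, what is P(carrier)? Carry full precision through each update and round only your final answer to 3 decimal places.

After 'positive': P(carrier) = 0.85·0.4000 / (0.85·0.4000 + 0.55·0.6000) ≈ 0.5075
After 'positive': P(carrier) = 0.85·0.5075 / (0.85·0.5075 + 0.55·0.4925) ≈ 0.6142
After 'negative': P(carrier) = 0.15·0.6142 / (0.15·0.6142 + 0.45·0.3858) ≈ 0.3467
After 'positive': P(carrier) = 0.85·0.3467 / (0.85·0.3467 + 0.55·0.6533) ≈ 0.4506
After 'positive': P(carrier) = 0.85·0.4506 / (0.85·0.4506 + 0.55·0.5494) ≈ 0.5590
After 'positive': P(carrier) = 0.85·0.5590 / (0.85·0.5590 + 0.55·0.4410) ≈ 0.6621

0.662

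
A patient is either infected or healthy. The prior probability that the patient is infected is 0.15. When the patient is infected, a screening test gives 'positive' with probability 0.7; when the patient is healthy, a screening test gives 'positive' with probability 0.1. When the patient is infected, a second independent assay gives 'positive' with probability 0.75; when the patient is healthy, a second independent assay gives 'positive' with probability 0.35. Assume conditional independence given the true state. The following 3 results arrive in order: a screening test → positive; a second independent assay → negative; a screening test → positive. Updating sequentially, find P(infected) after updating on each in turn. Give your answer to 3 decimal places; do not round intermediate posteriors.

0.769

After a screening test='positive': P(infected) = 0.7·0.1500 / (0.7·0.1500 + 0.1·0.8500) ≈ 0.5526
After a second independent assay='negative': P(infected) = 0.25·0.5526 / (0.25·0.5526 + 0.65·0.4474) ≈ 0.3221
After a screening test='positive': P(infected) = 0.7·0.3221 / (0.7·0.3221 + 0.1·0.6779) ≈ 0.7688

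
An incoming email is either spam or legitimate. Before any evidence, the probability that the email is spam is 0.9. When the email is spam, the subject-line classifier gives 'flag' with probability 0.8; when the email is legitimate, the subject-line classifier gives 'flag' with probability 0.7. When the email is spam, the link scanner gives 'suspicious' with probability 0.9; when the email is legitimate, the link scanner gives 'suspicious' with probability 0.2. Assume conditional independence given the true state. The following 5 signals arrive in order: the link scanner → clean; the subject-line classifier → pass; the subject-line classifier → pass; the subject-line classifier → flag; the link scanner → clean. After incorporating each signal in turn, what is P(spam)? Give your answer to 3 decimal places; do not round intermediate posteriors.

Each posterior becomes the prior for the next update.
After the link scanner='clean': P(spam) = 0.1·0.9000 / (0.1·0.9000 + 0.8·0.1000) ≈ 0.5294
After the subject-line classifier='pass': P(spam) = 0.2·0.5294 / (0.2·0.5294 + 0.3·0.4706) ≈ 0.4286
After the subject-line classifier='pass': P(spam) = 0.2·0.4286 / (0.2·0.4286 + 0.3·0.5714) ≈ 0.3333
After the subject-line classifier='flag': P(spam) = 0.8·0.3333 / (0.8·0.3333 + 0.7·0.6667) ≈ 0.3636
After the link scanner='clean': P(spam) = 0.1·0.3636 / (0.1·0.3636 + 0.8·0.6364) ≈ 0.0667

0.067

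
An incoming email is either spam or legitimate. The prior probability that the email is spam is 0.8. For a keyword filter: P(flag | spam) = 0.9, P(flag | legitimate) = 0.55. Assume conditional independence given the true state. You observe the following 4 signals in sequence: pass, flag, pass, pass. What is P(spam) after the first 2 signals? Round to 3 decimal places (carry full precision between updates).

After 'pass': P(spam) = 0.1·0.8000 / (0.1·0.8000 + 0.45·0.2000) ≈ 0.4706
After 'flag': P(spam) = 0.9·0.4706 / (0.9·0.4706 + 0.55·0.5294) ≈ 0.5926

0.593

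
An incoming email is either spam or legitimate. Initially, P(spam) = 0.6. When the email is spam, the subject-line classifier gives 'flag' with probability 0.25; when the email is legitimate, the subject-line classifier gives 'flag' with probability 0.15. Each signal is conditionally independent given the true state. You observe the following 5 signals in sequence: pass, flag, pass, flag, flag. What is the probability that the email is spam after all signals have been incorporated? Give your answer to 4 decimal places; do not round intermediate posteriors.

0.8439

After 'pass': P(spam) = 0.75·0.6000 / (0.75·0.6000 + 0.85·0.4000) ≈ 0.5696
After 'flag': P(spam) = 0.25·0.5696 / (0.25·0.5696 + 0.15·0.4304) ≈ 0.6881
After 'pass': P(spam) = 0.75·0.6881 / (0.75·0.6881 + 0.85·0.3119) ≈ 0.6606
After 'flag': P(spam) = 0.25·0.6606 / (0.25·0.6606 + 0.15·0.3394) ≈ 0.7644
After 'flag': P(spam) = 0.25·0.7644 / (0.25·0.7644 + 0.15·0.2356) ≈ 0.8439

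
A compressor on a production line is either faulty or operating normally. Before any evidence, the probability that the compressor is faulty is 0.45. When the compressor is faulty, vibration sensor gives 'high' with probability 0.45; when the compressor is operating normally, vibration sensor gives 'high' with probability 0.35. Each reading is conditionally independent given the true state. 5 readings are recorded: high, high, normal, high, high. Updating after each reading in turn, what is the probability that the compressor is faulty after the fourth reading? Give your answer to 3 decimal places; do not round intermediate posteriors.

After 'high': P(faulty) = 0.45·0.4500 / (0.45·0.4500 + 0.35·0.5500) ≈ 0.5127
After 'high': P(faulty) = 0.45·0.5127 / (0.45·0.5127 + 0.35·0.4873) ≈ 0.5749
After 'normal': P(faulty) = 0.55·0.5749 / (0.55·0.5749 + 0.65·0.4251) ≈ 0.5337
After 'high': P(faulty) = 0.45·0.5337 / (0.45·0.5337 + 0.35·0.4663) ≈ 0.5954

0.595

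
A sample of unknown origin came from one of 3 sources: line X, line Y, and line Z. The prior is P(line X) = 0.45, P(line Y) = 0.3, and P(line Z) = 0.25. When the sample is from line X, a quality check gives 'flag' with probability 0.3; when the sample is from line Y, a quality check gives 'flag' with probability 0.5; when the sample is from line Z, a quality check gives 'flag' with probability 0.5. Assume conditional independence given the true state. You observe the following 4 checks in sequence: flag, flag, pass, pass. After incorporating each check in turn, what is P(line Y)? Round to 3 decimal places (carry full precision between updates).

0.346

Each posterior becomes the prior for the next update.
After 'flag': normaliser = 0.3·0.4500 + 0.5·0.3000 + 0.5·0.2500; P(line X) ≈ 0.3293, P(line Y) ≈ 0.3659, P(line Z) ≈ 0.3049
After 'flag': normaliser = 0.3·0.3293 + 0.5·0.3659 + 0.5·0.3049; P(line X) ≈ 0.2275, P(line Y) ≈ 0.4213, P(line Z) ≈ 0.3511
After 'pass': normaliser = 0.7·0.2275 + 0.5·0.4213 + 0.5·0.3511; P(line X) ≈ 0.2920, P(line Y) ≈ 0.3862, P(line Z) ≈ 0.3218
After 'pass': normaliser = 0.7·0.2920 + 0.5·0.3862 + 0.5·0.3218; P(line X) ≈ 0.3660, P(line Y) ≈ 0.3458, P(line Z) ≈ 0.2882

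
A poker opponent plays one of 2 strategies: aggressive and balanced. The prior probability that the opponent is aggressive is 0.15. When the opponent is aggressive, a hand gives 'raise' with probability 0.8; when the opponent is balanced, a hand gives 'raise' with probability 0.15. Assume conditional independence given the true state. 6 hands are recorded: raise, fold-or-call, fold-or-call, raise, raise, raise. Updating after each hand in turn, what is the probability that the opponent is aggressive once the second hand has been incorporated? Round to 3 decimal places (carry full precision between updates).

0.181

Apply Bayes' rule sequentially, carrying P(aggressive) forward.
After 'raise': P(aggressive) = 0.8·0.1500 / (0.8·0.1500 + 0.15·0.8500) ≈ 0.4848
After 'fold-or-call': P(aggressive) = 0.2·0.4848 / (0.2·0.4848 + 0.85·0.5152) ≈ 0.1813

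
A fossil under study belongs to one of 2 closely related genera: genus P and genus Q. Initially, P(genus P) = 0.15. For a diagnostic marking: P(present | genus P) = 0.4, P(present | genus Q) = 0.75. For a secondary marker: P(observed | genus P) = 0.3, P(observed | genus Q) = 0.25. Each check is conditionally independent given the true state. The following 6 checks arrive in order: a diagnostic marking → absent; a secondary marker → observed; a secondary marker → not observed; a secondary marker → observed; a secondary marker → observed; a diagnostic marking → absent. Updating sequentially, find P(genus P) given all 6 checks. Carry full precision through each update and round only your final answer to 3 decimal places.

After a diagnostic marking='absent': P(genus P) = 0.6·0.1500 / (0.6·0.1500 + 0.25·0.8500) ≈ 0.2975
After a secondary marker='observed': P(genus P) = 0.3·0.2975 / (0.3·0.2975 + 0.25·0.7025) ≈ 0.3370
After a secondary marker='not observed': P(genus P) = 0.7·0.3370 / (0.7·0.3370 + 0.75·0.6630) ≈ 0.3217
After a secondary marker='observed': P(genus P) = 0.3·0.3217 / (0.3·0.3217 + 0.25·0.6783) ≈ 0.3627
After a secondary marker='observed': P(genus P) = 0.3·0.3627 / (0.3·0.3627 + 0.25·0.6373) ≈ 0.4058
After a diagnostic marking='absent': P(genus P) = 0.6·0.4058 / (0.6·0.4058 + 0.25·0.5942) ≈ 0.6211

0.621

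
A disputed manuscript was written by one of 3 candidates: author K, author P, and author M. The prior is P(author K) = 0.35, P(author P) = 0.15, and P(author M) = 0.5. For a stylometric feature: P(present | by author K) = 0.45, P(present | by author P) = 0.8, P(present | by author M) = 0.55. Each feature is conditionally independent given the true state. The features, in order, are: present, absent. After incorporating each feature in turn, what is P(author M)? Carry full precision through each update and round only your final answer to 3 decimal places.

After 'present': normaliser = 0.45·0.3500 + 0.8·0.1500 + 0.55·0.5000; P(author K) ≈ 0.2851, P(author P) ≈ 0.2172, P(author M) ≈ 0.4977
After 'absent': normaliser = 0.55·0.2851 + 0.2·0.2172 + 0.45·0.4977; P(author K) ≈ 0.3696, P(author P) ≈ 0.1024, P(author M) ≈ 0.5280

0.528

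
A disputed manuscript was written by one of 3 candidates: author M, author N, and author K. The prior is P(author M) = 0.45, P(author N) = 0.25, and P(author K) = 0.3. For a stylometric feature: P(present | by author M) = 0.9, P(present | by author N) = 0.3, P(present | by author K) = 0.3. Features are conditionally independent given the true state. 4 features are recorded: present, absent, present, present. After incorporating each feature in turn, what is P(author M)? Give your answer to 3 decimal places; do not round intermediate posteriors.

After 'present': normaliser = 0.9·0.4500 + 0.3·0.2500 + 0.3·0.3000; P(author M) ≈ 0.7105, P(author N) ≈ 0.1316, P(author K) ≈ 0.1579
After 'absent': normaliser = 0.1·0.7105 + 0.7·0.1316 + 0.7·0.1579; P(author M) ≈ 0.2596, P(author N) ≈ 0.3365, P(author K) ≈ 0.4038
After 'present': normaliser = 0.9·0.2596 + 0.3·0.3365 + 0.3·0.4038; P(author M) ≈ 0.5127, P(author N) ≈ 0.2215, P(author K) ≈ 0.2658
After 'present': normaliser = 0.9·0.5127 + 0.3·0.2215 + 0.3·0.2658; P(author M) ≈ 0.7594, P(author N) ≈ 0.1094, P(author K) ≈ 0.1313

0.759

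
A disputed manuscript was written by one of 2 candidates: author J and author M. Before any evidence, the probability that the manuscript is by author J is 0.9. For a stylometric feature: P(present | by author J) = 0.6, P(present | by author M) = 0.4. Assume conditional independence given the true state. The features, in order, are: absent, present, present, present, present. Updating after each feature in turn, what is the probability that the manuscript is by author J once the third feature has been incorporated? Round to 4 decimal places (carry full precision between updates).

After 'absent': P(author J) = 0.4·0.9000 / (0.4·0.9000 + 0.6·0.1000) ≈ 0.8571
After 'present': P(author J) = 0.6·0.8571 / (0.6·0.8571 + 0.4·0.1429) ≈ 0.9000
After 'present': P(author J) = 0.6·0.9000 / (0.6·0.9000 + 0.4·0.1000) ≈ 0.9310

0.9310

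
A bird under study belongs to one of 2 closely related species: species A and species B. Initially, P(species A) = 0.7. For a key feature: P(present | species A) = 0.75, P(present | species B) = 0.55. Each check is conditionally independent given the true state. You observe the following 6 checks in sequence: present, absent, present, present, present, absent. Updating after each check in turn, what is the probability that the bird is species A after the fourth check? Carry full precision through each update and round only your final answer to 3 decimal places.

0.767

After 'present': P(species A) = 0.75·0.7000 / (0.75·0.7000 + 0.55·0.3000) ≈ 0.7609
After 'absent': P(species A) = 0.25·0.7609 / (0.25·0.7609 + 0.45·0.2391) ≈ 0.6387
After 'present': P(species A) = 0.75·0.6387 / (0.75·0.6387 + 0.55·0.3613) ≈ 0.7068
After 'present': P(species A) = 0.75·0.7068 / (0.75·0.7068 + 0.55·0.2932) ≈ 0.7667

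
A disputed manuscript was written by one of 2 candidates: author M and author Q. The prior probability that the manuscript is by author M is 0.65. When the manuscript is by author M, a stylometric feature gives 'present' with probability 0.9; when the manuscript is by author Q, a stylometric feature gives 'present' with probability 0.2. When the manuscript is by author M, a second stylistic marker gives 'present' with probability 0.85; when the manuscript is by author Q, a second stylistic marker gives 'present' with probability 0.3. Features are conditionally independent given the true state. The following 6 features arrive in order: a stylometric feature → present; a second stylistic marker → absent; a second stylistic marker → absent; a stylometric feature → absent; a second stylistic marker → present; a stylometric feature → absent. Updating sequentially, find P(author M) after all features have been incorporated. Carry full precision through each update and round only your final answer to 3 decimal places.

After a stylometric feature='present': P(author M) = 0.9·0.6500 / (0.9·0.6500 + 0.2·0.3500) ≈ 0.8931
After a second stylistic marker='absent': P(author M) = 0.15·0.8931 / (0.15·0.8931 + 0.7·0.1069) ≈ 0.6417
After a second stylistic marker='absent': P(author M) = 0.15·0.6417 / (0.15·0.6417 + 0.7·0.3583) ≈ 0.2773
After a stylometric feature='absent': P(author M) = 0.1·0.2773 / (0.1·0.2773 + 0.8·0.7227) ≈ 0.0458
After a second stylistic marker='present': P(author M) = 0.85·0.0458 / (0.85·0.0458 + 0.3·0.9542) ≈ 0.1196
After a stylometric feature='absent': P(author M) = 0.1·0.1196 / (0.1·0.1196 + 0.8·0.8804) ≈ 0.0167

0.017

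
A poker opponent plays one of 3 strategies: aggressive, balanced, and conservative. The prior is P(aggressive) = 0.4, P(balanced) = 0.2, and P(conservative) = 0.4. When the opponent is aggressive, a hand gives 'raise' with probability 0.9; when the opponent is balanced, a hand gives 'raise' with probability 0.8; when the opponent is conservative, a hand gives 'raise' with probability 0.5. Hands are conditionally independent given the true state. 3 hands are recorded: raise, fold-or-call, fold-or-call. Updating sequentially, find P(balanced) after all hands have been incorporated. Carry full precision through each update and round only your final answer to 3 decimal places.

After 'raise': normaliser = 0.9·0.4000 + 0.8·0.2000 + 0.5·0.4000; P(aggressive) ≈ 0.5000, P(balanced) ≈ 0.2222, P(conservative) ≈ 0.2778
After 'fold-or-call': normaliser = 0.1·0.5000 + 0.2·0.2222 + 0.5·0.2778; P(aggressive) ≈ 0.2143, P(balanced) ≈ 0.1905, P(conservative) ≈ 0.5952
After 'fold-or-call': normaliser = 0.1·0.2143 + 0.2·0.1905 + 0.5·0.5952; P(aggressive) ≈ 0.0600, P(balanced) ≈ 0.1067, P(conservative) ≈ 0.8333

0.107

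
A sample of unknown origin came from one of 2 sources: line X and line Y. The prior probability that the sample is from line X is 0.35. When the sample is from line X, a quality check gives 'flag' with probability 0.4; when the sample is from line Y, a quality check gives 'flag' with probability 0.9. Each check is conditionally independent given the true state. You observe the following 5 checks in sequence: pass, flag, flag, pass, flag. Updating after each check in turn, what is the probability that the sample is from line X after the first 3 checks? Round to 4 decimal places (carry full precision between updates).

0.3896

After 'pass': P(line X) = 0.6·0.3500 / (0.6·0.3500 + 0.1·0.6500) ≈ 0.7636
After 'flag': P(line X) = 0.4·0.7636 / (0.4·0.7636 + 0.9·0.2364) ≈ 0.5895
After 'flag': P(line X) = 0.4·0.5895 / (0.4·0.5895 + 0.9·0.4105) ≈ 0.3896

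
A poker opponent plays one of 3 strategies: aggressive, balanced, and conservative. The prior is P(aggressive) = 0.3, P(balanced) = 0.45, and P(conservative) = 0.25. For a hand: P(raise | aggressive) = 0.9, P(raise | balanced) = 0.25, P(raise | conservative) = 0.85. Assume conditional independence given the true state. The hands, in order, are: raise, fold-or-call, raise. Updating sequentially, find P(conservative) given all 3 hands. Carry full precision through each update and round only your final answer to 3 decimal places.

0.374

After 'raise': normaliser = 0.9·0.3000 + 0.25·0.4500 + 0.85·0.2500; P(aggressive) ≈ 0.4538, P(balanced) ≈ 0.1891, P(conservative) ≈ 0.3571
After 'fold-or-call': normaliser = 0.1·0.4538 + 0.75·0.1891 + 0.15·0.3571; P(aggressive) ≈ 0.1885, P(balanced) ≈ 0.5890, P(conservative) ≈ 0.2225
After 'raise': normaliser = 0.9·0.1885 + 0.25·0.5890 + 0.85·0.2225; P(aggressive) ≈ 0.3352, P(balanced) ≈ 0.2910, P(conservative) ≈ 0.3738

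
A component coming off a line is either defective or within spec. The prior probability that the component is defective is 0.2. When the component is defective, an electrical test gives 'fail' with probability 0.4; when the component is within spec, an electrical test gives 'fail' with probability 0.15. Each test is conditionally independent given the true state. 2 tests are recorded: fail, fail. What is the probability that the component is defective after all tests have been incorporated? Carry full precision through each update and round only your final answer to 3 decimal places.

After 'fail': P(defective) = 0.4·0.2000 / (0.4·0.2000 + 0.15·0.8000) ≈ 0.4000
After 'fail': P(defective) = 0.4·0.4000 / (0.4·0.4000 + 0.15·0.6000) ≈ 0.6400

0.640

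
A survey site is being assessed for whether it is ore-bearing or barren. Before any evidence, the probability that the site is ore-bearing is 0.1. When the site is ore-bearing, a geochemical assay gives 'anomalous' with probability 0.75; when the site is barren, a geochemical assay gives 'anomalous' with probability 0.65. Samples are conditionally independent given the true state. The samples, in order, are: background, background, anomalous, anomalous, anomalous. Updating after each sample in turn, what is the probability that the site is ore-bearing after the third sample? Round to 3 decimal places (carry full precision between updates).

Each posterior becomes the prior for the next update.
After 'background': P(ore) = 0.25·0.1000 / (0.25·0.1000 + 0.35·0.9000) ≈ 0.0735
After 'background': P(ore) = 0.25·0.0735 / (0.25·0.0735 + 0.35·0.9265) ≈ 0.0536
After 'anomalous': P(ore) = 0.75·0.0536 / (0.75·0.0536 + 0.65·0.9464) ≈ 0.0614

0.061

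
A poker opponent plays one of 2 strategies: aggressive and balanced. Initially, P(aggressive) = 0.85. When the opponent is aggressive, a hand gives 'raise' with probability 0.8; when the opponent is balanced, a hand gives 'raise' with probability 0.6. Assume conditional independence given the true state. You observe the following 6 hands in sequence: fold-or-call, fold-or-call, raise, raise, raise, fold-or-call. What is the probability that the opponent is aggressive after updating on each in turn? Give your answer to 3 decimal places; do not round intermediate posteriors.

0.627

After 'fold-or-call': P(aggressive) = 0.2·0.8500 / (0.2·0.8500 + 0.4·0.1500) ≈ 0.7391
After 'fold-or-call': P(aggressive) = 0.2·0.7391 / (0.2·0.7391 + 0.4·0.2609) ≈ 0.5862
After 'raise': P(aggressive) = 0.8·0.5862 / (0.8·0.5862 + 0.6·0.4138) ≈ 0.6538
After 'raise': P(aggressive) = 0.8·0.6538 / (0.8·0.6538 + 0.6·0.3462) ≈ 0.7158
After 'raise': P(aggressive) = 0.8·0.7158 / (0.8·0.7158 + 0.6·0.2842) ≈ 0.7705
After 'fold-or-call': P(aggressive) = 0.2·0.7705 / (0.2·0.7705 + 0.4·0.2295) ≈ 0.6267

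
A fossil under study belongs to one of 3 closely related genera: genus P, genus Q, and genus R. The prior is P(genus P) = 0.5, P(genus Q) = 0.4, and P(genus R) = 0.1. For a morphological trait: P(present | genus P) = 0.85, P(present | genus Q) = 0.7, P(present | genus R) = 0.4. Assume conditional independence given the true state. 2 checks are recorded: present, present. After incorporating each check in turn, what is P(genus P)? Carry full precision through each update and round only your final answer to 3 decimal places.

Apply Bayes' rule sequentially, carrying P(genus P) forward.
After 'present': normaliser = 0.85·0.5000 + 0.7·0.4000 + 0.4·0.1000; P(genus P) ≈ 0.5705, P(genus Q) ≈ 0.3758, P(genus R) ≈ 0.0537
After 'present': normaliser = 0.85·0.5705 + 0.7·0.3758 + 0.4·0.0537; P(genus P) ≈ 0.6302, P(genus Q) ≈ 0.3419, P(genus R) ≈ 0.0279

0.630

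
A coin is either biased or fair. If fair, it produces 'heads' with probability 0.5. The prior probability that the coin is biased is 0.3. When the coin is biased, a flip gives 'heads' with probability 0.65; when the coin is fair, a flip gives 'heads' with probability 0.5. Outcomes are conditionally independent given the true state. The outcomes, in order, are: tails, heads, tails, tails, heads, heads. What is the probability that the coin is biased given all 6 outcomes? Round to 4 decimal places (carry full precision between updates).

0.2441

After 'tails': P(biased) = 0.35·0.3000 / (0.35·0.3000 + 0.5·0.7000) ≈ 0.2308
After 'heads': P(biased) = 0.65·0.2308 / (0.65·0.2308 + 0.5·0.7692) ≈ 0.2806
After 'tails': P(biased) = 0.35·0.2806 / (0.35·0.2806 + 0.5·0.7194) ≈ 0.2145
After 'tails': P(biased) = 0.35·0.2145 / (0.35·0.2145 + 0.5·0.7855) ≈ 0.1604
After 'heads': P(biased) = 0.65·0.1604 / (0.65·0.1604 + 0.5·0.8396) ≈ 0.1990
After 'heads': P(biased) = 0.65·0.1990 / (0.65·0.1990 + 0.5·0.8010) ≈ 0.2441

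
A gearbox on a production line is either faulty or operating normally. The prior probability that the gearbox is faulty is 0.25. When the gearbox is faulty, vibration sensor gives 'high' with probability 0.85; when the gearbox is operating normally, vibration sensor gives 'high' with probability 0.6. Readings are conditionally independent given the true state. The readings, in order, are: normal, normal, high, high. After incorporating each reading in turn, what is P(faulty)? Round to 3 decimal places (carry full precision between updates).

0.086

Each posterior becomes the prior for the next update.
After 'normal': P(faulty) = 0.15·0.2500 / (0.15·0.2500 + 0.4·0.7500) ≈ 0.1111
After 'normal': P(faulty) = 0.15·0.1111 / (0.15·0.1111 + 0.4·0.8889) ≈ 0.0448
After 'high': P(faulty) = 0.85·0.0448 / (0.85·0.0448 + 0.6·0.9552) ≈ 0.0623
After 'high': P(faulty) = 0.85·0.0623 / (0.85·0.0623 + 0.6·0.9377) ≈ 0.0860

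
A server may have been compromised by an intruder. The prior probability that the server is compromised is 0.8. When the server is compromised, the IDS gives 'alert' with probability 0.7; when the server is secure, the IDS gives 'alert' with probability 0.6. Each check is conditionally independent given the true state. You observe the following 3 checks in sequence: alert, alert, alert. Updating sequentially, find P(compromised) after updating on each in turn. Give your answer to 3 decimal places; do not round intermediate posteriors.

After 'alert': P(compromised) = 0.7·0.8000 / (0.7·0.8000 + 0.6·0.2000) ≈ 0.8235
After 'alert': P(compromised) = 0.7·0.8235 / (0.7·0.8235 + 0.6·0.1765) ≈ 0.8448
After 'alert': P(compromised) = 0.7·0.8448 / (0.7·0.8448 + 0.6·0.1552) ≈ 0.8640

0.864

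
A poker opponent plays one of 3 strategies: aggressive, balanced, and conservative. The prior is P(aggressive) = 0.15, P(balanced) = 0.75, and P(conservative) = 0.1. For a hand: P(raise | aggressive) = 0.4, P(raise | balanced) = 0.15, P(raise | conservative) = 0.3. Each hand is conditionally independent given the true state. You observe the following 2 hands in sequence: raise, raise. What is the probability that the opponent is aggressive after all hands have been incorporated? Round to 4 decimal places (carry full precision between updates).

0.4812

Apply Bayes' rule sequentially, carrying P(aggressive) forward.
After 'raise': normaliser = 0.4·0.1500 + 0.15·0.7500 + 0.3·0.1000; P(aggressive) ≈ 0.2963, P(balanced) ≈ 0.5556, P(conservative) ≈ 0.1481
After 'raise': normaliser = 0.4·0.2963 + 0.15·0.5556 + 0.3·0.1481; P(aggressive) ≈ 0.4812, P(balanced) ≈ 0.3383, P(conservative) ≈ 0.1805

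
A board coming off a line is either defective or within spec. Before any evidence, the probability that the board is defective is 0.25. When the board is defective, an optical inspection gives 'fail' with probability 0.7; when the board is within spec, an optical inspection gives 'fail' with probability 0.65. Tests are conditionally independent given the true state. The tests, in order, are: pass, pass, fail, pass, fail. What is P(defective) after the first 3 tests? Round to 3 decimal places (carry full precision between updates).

After 'pass': P(defective) = 0.3·0.2500 / (0.3·0.2500 + 0.35·0.7500) ≈ 0.2222
After 'pass': P(defective) = 0.3·0.2222 / (0.3·0.2222 + 0.35·0.7778) ≈ 0.1967
After 'fail': P(defective) = 0.7·0.1967 / (0.7·0.1967 + 0.65·0.8033) ≈ 0.2087

0.209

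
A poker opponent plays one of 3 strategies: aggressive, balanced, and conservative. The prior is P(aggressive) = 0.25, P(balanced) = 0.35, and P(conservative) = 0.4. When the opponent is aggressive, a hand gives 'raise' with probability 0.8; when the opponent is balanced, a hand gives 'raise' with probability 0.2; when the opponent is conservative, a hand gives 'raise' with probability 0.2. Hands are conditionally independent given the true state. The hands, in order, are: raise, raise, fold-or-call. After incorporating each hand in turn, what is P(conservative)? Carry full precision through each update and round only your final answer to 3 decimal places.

0.229

After 'raise': normaliser = 0.8·0.2500 + 0.2·0.3500 + 0.2·0.4000; P(aggressive) ≈ 0.5714, P(balanced) ≈ 0.2000, P(conservative) ≈ 0.2286
After 'raise': normaliser = 0.8·0.5714 + 0.2·0.2000 + 0.2·0.2286; P(aggressive) ≈ 0.8421, P(balanced) ≈ 0.0737, P(conservative) ≈ 0.0842
After 'fold-or-call': normaliser = 0.2·0.8421 + 0.8·0.0737 + 0.8·0.0842; P(aggressive) ≈ 0.5714, P(balanced) ≈ 0.2000, P(conservative) ≈ 0.2286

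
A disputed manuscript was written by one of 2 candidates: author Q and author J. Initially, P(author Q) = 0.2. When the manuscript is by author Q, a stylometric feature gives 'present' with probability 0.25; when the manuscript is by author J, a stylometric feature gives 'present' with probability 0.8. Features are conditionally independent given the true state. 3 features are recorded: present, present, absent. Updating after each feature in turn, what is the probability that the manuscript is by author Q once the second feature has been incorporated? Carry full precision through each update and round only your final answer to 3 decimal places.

After 'present': P(author Q) = 0.25·0.2000 / (0.25·0.2000 + 0.8·0.8000) ≈ 0.0725
After 'present': P(author Q) = 0.25·0.0725 / (0.25·0.0725 + 0.8·0.9275) ≈ 0.0238

0.024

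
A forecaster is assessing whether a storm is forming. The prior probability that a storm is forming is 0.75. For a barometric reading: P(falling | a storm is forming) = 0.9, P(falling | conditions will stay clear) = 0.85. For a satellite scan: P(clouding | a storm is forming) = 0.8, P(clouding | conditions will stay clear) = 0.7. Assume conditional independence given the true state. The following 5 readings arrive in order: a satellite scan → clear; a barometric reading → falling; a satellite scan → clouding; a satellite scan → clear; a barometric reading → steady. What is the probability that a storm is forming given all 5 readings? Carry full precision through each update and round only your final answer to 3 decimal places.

0.518

After a satellite scan='clear': P(storm) = 0.2·0.7500 / (0.2·0.7500 + 0.3·0.2500) ≈ 0.6667
After a barometric reading='falling': P(storm) = 0.9·0.6667 / (0.9·0.6667 + 0.85·0.3333) ≈ 0.6792
After a satellite scan='clouding': P(storm) = 0.8·0.6792 / (0.8·0.6792 + 0.7·0.3208) ≈ 0.7076
After a satellite scan='clear': P(storm) = 0.2·0.7076 / (0.2·0.7076 + 0.3·0.2924) ≈ 0.6174
After a barometric reading='steady': P(storm) = 0.1·0.6174 / (0.1·0.6174 + 0.15·0.3826) ≈ 0.5182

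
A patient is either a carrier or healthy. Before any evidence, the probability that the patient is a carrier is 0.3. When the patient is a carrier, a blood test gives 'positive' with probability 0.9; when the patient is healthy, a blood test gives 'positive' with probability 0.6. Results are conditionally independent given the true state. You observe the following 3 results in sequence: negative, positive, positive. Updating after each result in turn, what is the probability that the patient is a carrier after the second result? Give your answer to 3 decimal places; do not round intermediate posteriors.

Apply Bayes' rule sequentially, carrying P(carrier) forward.
After 'negative': P(carrier) = 0.1·0.3000 / (0.1·0.3000 + 0.4·0.7000) ≈ 0.0968
After 'positive': P(carrier) = 0.9·0.0968 / (0.9·0.0968 + 0.6·0.9032) ≈ 0.1385

0.138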